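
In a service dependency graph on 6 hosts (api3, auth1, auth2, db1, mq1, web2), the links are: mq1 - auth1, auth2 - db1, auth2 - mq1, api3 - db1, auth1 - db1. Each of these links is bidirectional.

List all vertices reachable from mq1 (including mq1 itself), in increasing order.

api3, auth1, auth2, db1, mq1

Start at mq1.
Its neighbours: auth1, auth2.
Then their neighbours: db1.
Then next layer: api3.
Nothing further is reachable.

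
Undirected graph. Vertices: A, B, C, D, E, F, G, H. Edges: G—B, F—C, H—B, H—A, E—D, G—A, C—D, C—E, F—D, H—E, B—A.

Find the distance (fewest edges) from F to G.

Distance 0: F.
Distance 1: C, D.
Distance 2: E.
Distance 3: H.
Distance 4: A, B.
Distance 5: G — contains G.

5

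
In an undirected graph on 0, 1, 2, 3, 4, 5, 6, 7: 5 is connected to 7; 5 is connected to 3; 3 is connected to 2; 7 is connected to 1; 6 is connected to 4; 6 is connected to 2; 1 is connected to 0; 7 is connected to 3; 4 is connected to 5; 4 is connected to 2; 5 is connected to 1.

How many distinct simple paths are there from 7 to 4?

7–1–5–3–2–4
7–1–5–3–2–6–4
7–1–5–4
7–3–2–4
7–3–2–6–4
7–3–5–4
7–5–3–2–4
7–5–3–2–6–4
7–5–4

9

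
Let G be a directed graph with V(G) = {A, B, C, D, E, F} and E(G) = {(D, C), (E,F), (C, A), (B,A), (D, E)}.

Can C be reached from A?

No

A has no outgoing edges, so nothing is reachable from it.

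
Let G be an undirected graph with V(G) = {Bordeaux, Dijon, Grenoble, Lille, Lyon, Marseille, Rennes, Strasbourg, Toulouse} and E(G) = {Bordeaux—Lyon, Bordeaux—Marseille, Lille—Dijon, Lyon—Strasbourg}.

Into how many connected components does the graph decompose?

From Bordeaux: component {Bordeaux, Lyon, Marseille, Strasbourg}.
From Dijon: component {Dijon, Lille}.
From Grenoble: component {Grenoble}.
From Rennes: component {Rennes}.
From Toulouse: component {Toulouse}.
That's 5 components.

5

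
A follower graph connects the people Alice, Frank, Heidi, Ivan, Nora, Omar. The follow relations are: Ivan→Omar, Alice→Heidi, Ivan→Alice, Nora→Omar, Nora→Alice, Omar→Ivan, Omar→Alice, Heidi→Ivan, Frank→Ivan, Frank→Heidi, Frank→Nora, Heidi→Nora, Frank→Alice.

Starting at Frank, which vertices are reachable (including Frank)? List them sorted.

Start at Frank.
Its neighbours: Alice, Heidi, Ivan, Nora.
Then their neighbours: Omar.
Every vertex is now reached.

Alice, Frank, Heidi, Ivan, Nora, Omar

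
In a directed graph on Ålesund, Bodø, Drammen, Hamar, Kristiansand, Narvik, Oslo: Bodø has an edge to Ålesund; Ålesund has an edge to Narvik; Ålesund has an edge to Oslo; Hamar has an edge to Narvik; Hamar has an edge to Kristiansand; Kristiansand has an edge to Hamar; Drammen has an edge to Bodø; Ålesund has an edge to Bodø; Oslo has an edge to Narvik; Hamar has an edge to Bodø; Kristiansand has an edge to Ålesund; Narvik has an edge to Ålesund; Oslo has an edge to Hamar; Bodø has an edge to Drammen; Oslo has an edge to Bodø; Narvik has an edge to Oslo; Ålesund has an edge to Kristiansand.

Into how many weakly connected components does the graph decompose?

1

From Ålesund: component {Ålesund, Bodø, Drammen, Hamar, Kristiansand, Narvik, Oslo}.
That's 1 component.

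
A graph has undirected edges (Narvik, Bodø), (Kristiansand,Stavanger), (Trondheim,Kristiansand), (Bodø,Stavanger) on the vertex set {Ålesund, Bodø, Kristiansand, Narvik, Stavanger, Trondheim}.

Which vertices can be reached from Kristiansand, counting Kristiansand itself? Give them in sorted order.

Bodø, Kristiansand, Narvik, Stavanger, Trondheim

Start at Kristiansand.
Its neighbours: Stavanger, Trondheim.
Then their neighbours: Bodø.
Then next layer: Narvik.
Nothing further is reachable.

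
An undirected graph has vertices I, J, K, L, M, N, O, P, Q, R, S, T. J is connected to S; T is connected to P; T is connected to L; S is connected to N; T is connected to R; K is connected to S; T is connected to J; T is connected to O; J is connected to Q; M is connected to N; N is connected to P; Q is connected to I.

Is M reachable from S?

Explore from S.
Distance 1: reach J, K, N.
Distance 2: reach M, P, Q, T.
Found M.

Yes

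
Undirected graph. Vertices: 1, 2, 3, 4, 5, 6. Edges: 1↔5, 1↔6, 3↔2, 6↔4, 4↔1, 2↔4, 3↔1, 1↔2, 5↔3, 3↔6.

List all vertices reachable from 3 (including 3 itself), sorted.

Start at 3.
Its neighbours: 1, 2, 5, 6.
Then their neighbours: 4.
Every vertex is now reached.

1, 2, 3, 4, 5, 6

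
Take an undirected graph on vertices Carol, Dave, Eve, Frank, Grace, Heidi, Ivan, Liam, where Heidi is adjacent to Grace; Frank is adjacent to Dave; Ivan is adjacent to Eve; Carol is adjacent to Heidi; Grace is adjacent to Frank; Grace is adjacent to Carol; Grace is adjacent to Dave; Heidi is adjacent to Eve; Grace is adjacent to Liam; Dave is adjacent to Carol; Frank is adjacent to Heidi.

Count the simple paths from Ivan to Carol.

8

Ivan–Eve–Heidi–Carol
Ivan–Eve–Heidi–Frank–Dave–Carol
Ivan–Eve–Heidi–Frank–Dave–Grace–Carol
Ivan–Eve–Heidi–Frank–Grace–Carol
Ivan–Eve–Heidi–Frank–Grace–Dave–Carol
Ivan–Eve–Heidi–Grace–Carol
Ivan–Eve–Heidi–Grace–Dave–Carol
Ivan–Eve–Heidi–Grace–Frank–Dave–Carol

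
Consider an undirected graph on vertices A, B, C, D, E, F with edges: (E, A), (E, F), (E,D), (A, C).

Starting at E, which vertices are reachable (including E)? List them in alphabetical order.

Start at E.
Its neighbours: A, D, F.
Then their neighbours: C.
Nothing further is reachable.

A, C, D, E, F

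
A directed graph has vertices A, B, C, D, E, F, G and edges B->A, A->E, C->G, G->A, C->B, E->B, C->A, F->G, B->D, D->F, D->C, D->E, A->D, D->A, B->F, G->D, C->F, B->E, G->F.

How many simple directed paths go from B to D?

B→A→D
B→D
B→F→G→A→D
B→F→G→D

4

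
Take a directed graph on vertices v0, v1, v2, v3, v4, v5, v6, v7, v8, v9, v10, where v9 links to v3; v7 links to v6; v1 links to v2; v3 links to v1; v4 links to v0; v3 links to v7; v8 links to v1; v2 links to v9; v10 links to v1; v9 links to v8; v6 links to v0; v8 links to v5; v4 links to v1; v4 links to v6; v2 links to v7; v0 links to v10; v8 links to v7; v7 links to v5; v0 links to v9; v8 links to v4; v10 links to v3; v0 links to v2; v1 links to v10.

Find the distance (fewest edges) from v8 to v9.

3

Distance 0: v8.
Distance 1: v1, v4, v5, v7.
Distance 2: v0, v2, v6, v10.
Distance 3: v3, v9 — contains v9.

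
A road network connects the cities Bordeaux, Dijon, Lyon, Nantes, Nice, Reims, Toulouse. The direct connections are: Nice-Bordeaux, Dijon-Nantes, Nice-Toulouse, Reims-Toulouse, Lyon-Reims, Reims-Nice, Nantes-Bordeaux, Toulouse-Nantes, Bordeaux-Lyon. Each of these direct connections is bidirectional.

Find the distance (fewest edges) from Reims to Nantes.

2

Distance 0: Reims.
Distance 1: Lyon, Nice, Toulouse.
Distance 2: Bordeaux, Nantes — contains Nantes.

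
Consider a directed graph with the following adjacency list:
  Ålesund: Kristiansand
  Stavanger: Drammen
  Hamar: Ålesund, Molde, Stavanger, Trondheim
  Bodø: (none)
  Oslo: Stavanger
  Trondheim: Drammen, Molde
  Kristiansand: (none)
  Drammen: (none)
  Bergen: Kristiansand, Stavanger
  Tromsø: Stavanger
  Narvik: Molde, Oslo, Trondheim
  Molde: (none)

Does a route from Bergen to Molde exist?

Explore from Bergen.
Distance 1: reach Kristiansand, Stavanger.
Distance 2: reach Drammen.
The search from Bergen is exhausted; no directed path reaches Molde.

No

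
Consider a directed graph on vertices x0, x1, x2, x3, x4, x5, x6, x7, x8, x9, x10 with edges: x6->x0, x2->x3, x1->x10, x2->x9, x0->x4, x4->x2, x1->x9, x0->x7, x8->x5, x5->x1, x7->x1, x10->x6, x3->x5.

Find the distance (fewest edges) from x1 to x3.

6

Distance 0: x1.
Distance 1: x9, x10.
Distance 2: x6.
Distance 3: x0.
Distance 4: x4, x7.
Distance 5: x2.
Distance 6: x3 — contains x3.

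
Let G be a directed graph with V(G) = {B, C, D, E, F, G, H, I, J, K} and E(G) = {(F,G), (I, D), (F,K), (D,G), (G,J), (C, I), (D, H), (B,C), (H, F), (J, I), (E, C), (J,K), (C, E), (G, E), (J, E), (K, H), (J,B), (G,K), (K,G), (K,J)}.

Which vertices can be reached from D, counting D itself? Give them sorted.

B, C, D, E, F, G, H, I, J, K

Start at D.
Its neighbours: G, H.
Then their neighbours: E, F, J, K.
Then next layer: B, C, I.
Every vertex is now reached.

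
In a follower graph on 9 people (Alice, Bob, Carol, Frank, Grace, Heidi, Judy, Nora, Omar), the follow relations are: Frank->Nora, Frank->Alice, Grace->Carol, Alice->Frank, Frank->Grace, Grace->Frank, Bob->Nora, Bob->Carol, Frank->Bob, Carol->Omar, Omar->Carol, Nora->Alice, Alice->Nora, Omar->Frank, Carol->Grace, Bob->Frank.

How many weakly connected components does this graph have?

From Alice: component {Alice, Bob, Carol, Frank, Grace, Nora, Omar}.
From Heidi: component {Heidi}.
From Judy: component {Judy}.
That's 3 components.

3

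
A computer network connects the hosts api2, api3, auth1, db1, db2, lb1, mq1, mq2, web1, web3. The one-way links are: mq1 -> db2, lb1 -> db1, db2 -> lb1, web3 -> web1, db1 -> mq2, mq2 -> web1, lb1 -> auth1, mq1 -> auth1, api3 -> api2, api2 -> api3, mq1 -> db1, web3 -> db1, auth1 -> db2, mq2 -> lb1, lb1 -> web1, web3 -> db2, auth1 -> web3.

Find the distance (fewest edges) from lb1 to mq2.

Distance 0: lb1.
Distance 1: auth1, db1, web1.
Distance 2: db2, mq2, web3 — contains mq2.

2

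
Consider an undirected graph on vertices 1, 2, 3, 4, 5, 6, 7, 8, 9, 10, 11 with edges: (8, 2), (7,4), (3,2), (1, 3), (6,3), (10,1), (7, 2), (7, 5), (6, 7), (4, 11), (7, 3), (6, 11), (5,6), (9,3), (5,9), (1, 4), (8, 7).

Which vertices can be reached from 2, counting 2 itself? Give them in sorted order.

Start at 2.
Its neighbours: 3, 7, 8.
Then their neighbours: 1, 4, 5, 6, 9.
Then next layer: 10, 11.
Every vertex is now reached.

1, 2, 3, 4, 5, 6, 7, 8, 9, 10, 11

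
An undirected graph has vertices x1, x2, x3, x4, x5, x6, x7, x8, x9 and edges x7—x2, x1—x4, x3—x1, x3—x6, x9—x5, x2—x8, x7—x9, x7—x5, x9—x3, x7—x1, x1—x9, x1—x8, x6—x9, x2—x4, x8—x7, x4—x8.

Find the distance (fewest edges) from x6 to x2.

Distance 0: x6.
Distance 1: x3, x9.
Distance 2: x1, x5, x7.
Distance 3: x2, x4, x8 — contains x2.

3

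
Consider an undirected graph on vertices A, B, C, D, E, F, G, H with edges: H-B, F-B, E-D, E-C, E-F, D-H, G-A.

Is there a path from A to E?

Explore from A.
Distance 1: reach G.
The search is exhausted without reaching E; it lies in a different component.

No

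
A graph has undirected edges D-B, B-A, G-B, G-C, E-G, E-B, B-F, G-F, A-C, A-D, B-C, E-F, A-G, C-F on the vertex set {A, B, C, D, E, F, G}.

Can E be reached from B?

Yes

Explore from B.
Distance 1: reach A, C, D, E, F, G.
Found E.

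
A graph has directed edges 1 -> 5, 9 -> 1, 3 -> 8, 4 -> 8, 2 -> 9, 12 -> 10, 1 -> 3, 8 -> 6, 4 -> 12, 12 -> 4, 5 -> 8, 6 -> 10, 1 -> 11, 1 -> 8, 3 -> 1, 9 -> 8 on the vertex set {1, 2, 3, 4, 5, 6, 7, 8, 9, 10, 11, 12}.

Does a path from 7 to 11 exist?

7 has no outgoing edges, so nothing is reachable from it.

No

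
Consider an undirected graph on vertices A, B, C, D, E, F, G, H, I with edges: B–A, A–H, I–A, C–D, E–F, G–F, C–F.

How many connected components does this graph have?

2

From A: component {A, B, H, I}.
From C: component {C, D, E, F, G}.
That's 2 components.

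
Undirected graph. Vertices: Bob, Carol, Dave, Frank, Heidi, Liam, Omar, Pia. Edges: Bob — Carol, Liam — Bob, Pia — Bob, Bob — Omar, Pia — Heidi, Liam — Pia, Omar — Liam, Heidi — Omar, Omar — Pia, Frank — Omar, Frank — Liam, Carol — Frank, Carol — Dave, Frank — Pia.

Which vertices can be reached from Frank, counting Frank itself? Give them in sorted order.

Bob, Carol, Dave, Frank, Heidi, Liam, Omar, Pia

Start at Frank.
Its neighbours: Carol, Liam, Omar, Pia.
Then their neighbours: Bob, Dave, Heidi.
Every vertex is now reached.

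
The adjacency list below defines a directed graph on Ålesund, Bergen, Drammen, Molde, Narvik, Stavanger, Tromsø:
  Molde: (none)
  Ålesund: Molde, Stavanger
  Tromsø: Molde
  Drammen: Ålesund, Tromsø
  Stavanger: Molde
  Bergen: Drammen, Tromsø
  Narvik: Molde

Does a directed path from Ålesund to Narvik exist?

No

Explore from Ålesund.
Distance 1: reach Molde, Stavanger.
The search from Ålesund is exhausted; no directed path reaches Narvik.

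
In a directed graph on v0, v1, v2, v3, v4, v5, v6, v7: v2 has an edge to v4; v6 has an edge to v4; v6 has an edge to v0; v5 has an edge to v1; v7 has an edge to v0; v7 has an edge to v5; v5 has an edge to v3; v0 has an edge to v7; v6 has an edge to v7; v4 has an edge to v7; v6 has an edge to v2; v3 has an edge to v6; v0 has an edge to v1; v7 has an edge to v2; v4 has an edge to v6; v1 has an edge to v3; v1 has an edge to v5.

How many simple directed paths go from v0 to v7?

v0→v1→v3→v6→v2→v4→v7
v0→v1→v3→v6→v4→v7
v0→v1→v3→v6→v7
v0→v1→v5→v3→v6→v2→v4→v7
v0→v1→v5→v3→v6→v4→v7
v0→v1→v5→v3→v6→v7
v0→v7

7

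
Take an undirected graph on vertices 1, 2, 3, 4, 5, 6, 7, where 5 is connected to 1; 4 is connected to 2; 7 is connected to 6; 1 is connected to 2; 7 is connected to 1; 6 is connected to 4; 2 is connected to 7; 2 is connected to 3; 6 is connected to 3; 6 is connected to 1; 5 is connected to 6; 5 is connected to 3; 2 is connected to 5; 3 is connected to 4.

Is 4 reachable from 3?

Explore from 3.
Distance 1: reach 2, 4, 5, 6.
Found 4.

Yes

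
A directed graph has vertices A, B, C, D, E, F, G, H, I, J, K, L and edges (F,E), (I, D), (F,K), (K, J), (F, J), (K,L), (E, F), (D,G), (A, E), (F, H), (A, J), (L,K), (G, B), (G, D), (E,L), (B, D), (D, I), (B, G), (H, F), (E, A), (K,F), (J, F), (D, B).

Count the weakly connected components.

3

From A: component {A, E, F, H, J, K, L}.
From B: component {B, D, G, I}.
From C: component {C}.
That's 3 components.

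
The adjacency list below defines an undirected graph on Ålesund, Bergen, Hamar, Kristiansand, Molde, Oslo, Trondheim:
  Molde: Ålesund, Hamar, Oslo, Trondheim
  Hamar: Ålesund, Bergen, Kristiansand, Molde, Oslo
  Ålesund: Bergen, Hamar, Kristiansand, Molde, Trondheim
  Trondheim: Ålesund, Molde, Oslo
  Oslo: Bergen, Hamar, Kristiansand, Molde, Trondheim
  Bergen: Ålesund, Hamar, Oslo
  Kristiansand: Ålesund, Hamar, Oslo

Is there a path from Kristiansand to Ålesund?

Explore from Kristiansand.
Distance 1: reach Ålesund, Hamar, Oslo.
Found Ålesund.

Yes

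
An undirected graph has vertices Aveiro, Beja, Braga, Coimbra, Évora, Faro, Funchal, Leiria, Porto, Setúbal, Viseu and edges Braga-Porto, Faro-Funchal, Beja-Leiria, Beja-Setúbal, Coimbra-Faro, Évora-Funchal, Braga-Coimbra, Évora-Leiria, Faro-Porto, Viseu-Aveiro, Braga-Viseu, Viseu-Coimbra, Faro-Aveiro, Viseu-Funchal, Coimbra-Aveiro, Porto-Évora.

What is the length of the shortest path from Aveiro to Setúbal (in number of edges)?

6

Distance 0: Aveiro.
Distance 1: Coimbra, Faro, Viseu.
Distance 2: Braga, Funchal, Porto.
Distance 3: Évora.
Distance 4: Leiria.
Distance 5: Beja.
Distance 6: Setúbal — contains Setúbal.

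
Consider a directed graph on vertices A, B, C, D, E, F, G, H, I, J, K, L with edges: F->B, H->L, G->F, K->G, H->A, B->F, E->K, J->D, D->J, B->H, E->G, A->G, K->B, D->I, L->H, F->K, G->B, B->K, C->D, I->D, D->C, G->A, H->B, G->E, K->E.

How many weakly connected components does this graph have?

2

From A: component {A, B, E, F, G, H, K, L}.
From C: component {C, D, I, J}.
That's 2 components.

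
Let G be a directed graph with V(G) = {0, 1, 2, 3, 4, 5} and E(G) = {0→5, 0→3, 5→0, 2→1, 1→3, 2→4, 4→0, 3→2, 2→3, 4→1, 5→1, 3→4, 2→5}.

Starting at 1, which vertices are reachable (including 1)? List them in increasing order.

Start at 1.
Its neighbours: 3.
Then their neighbours: 2, 4.
Then next layer: 0, 5.
Every vertex is now reached.

0, 1, 2, 3, 4, 5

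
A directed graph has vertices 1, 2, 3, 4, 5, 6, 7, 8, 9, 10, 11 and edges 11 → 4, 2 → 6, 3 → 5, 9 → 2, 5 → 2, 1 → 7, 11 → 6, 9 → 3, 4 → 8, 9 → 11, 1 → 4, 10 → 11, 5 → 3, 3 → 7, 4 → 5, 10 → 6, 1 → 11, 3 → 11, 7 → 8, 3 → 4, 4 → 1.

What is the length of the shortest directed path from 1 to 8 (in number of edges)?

2

Distance 0: 1.
Distance 1: 4, 7, 11.
Distance 2: 5, 6, 8 — contains 8.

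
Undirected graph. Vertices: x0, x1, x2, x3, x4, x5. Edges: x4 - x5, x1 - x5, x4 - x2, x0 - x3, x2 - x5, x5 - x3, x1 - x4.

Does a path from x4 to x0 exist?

Explore from x4.
Distance 1: reach x1, x2, x5.
Distance 2: reach x3.
Distance 3: reach x0.
Found x0.

Yes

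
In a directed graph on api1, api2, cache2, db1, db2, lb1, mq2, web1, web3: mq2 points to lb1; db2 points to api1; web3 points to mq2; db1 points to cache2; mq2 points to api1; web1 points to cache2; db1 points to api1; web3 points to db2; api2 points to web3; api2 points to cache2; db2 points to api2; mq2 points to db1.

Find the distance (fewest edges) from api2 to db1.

3

Distance 0: api2.
Distance 1: cache2, web3.
Distance 2: db2, mq2.
Distance 3: api1, db1, lb1 — contains db1.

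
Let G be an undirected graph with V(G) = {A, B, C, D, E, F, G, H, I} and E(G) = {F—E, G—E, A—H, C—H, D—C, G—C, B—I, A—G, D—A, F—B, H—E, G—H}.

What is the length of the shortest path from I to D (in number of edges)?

6

Distance 0: I.
Distance 1: B.
Distance 2: F.
Distance 3: E.
Distance 4: G, H.
Distance 5: A, C.
Distance 6: D — contains D.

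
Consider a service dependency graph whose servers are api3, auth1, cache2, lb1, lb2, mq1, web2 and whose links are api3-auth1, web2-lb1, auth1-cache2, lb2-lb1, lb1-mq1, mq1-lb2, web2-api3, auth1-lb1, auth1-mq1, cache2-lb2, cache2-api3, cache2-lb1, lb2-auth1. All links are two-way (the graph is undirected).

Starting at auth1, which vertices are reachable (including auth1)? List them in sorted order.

api3, auth1, cache2, lb1, lb2, mq1, web2

Start at auth1.
Its neighbours: api3, cache2, lb1, lb2, mq1.
Then their neighbours: web2.
Every vertex is now reached.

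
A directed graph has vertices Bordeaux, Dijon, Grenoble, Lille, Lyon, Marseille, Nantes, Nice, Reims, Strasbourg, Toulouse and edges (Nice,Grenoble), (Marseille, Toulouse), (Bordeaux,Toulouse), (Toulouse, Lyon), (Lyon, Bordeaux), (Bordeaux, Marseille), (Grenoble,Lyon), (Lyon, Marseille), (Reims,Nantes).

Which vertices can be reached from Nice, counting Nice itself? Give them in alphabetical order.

Bordeaux, Grenoble, Lyon, Marseille, Nice, Toulouse

Start at Nice.
Its neighbours: Grenoble.
Then their neighbours: Lyon.
Then next layer: Bordeaux, Marseille.
Then next layer: Toulouse.
Nothing further is reachable.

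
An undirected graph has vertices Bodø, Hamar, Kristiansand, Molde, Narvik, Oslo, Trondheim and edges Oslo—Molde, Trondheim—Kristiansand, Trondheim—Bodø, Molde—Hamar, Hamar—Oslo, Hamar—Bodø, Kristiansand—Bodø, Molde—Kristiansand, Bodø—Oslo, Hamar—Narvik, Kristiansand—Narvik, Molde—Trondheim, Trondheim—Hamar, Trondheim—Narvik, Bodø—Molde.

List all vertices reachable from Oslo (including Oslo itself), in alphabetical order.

Bodø, Hamar, Kristiansand, Molde, Narvik, Oslo, Trondheim

Start at Oslo.
Its neighbours: Bodø, Hamar, Molde.
Then their neighbours: Kristiansand, Narvik, Trondheim.
Every vertex is now reached.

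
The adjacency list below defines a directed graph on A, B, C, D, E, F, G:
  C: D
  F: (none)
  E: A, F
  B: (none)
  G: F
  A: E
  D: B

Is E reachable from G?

Explore from G.
Distance 1: reach F.
The search from G is exhausted; no directed path reaches E.

No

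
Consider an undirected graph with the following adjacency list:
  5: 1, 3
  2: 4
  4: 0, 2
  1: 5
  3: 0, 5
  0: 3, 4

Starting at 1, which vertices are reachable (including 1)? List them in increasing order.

0, 1, 2, 3, 4, 5

Start at 1.
Its neighbours: 5.
Then their neighbours: 3.
Then next layer: 0.
Then next layer: 4.
Then next layer: 2.
Every vertex is now reached.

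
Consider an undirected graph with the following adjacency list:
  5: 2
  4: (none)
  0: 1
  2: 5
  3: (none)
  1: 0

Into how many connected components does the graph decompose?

4

From 0: component {0, 1}.
From 2: component {2, 5}.
From 3: component {3}.
From 4: component {4}.
That's 4 components.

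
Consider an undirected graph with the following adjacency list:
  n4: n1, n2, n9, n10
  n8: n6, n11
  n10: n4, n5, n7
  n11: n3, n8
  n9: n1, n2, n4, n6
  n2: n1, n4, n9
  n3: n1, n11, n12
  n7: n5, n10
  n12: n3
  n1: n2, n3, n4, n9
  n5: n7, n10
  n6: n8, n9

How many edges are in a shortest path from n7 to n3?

Distance 0: n7.
Distance 1: n5, n10.
Distance 2: n4.
Distance 3: n1, n2, n9.
Distance 4: n3, n6 — contains n3.

4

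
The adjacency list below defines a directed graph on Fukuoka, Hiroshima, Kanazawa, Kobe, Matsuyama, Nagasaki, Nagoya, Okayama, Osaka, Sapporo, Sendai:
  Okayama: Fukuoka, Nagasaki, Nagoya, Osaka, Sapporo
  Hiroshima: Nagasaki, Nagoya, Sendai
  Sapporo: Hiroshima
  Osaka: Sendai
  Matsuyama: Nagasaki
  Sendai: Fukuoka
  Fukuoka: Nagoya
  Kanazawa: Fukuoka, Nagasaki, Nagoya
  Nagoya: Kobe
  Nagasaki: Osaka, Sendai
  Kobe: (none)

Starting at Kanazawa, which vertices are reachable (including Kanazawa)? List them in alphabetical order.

Start at Kanazawa.
Its neighbours: Fukuoka, Nagasaki, Nagoya.
Then their neighbours: Kobe, Osaka, Sendai.
Nothing further is reachable.

Fukuoka, Kanazawa, Kobe, Nagasaki, Nagoya, Osaka, Sendai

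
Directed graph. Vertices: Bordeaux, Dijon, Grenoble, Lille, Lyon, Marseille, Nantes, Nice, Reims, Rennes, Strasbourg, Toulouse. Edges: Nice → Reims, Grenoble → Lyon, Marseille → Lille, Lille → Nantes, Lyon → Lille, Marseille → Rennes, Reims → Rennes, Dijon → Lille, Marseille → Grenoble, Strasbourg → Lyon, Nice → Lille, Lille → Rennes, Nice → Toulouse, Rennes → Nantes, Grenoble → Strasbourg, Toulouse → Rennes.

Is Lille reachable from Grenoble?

Yes

Explore from Grenoble.
Distance 1: reach Lyon, Strasbourg.
Distance 2: reach Lille.
Found Lille.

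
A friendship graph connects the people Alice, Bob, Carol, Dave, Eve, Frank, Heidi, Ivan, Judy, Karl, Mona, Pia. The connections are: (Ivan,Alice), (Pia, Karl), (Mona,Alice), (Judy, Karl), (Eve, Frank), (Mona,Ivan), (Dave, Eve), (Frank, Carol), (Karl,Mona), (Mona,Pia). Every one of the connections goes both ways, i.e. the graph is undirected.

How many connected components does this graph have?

From Alice: component {Alice, Ivan, Judy, Karl, Mona, Pia}.
From Bob: component {Bob}.
From Carol: component {Carol, Dave, Eve, Frank}.
From Heidi: component {Heidi}.
That's 4 components.

4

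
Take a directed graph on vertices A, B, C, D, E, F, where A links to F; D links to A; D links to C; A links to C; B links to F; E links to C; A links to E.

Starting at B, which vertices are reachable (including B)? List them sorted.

B, F

Start at B.
Its neighbours: F.
Nothing further is reachable.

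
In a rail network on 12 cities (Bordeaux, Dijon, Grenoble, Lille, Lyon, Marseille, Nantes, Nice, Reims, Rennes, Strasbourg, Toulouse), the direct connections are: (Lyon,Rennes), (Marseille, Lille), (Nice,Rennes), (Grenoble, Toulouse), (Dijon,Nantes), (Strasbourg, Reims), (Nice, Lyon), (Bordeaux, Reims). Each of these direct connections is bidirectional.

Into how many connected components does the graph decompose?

5

From Bordeaux: component {Bordeaux, Reims, Strasbourg}.
From Dijon: component {Dijon, Nantes}.
From Grenoble: component {Grenoble, Toulouse}.
From Lille: component {Lille, Marseille}.
From Lyon: component {Lyon, Nice, Rennes}.
That's 5 components.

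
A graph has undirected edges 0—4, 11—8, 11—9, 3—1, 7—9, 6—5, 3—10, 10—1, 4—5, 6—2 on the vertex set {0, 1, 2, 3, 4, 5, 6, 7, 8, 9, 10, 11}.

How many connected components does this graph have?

3

From 0: component {0, 2, 4, 5, 6}.
From 1: component {1, 3, 10}.
From 7: component {7, 8, 9, 11}.
That's 3 components.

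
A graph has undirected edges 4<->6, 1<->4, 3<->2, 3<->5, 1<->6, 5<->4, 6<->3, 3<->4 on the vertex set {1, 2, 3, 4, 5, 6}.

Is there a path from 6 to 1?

Yes

Explore from 6.
Distance 1: reach 1, 3, 4.
Found 1.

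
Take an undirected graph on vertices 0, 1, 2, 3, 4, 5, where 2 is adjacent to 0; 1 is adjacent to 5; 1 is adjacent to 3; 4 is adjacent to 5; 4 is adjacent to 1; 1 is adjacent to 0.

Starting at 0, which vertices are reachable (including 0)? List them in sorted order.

0, 1, 2, 3, 4, 5

Start at 0.
Its neighbours: 1, 2.
Then their neighbours: 3, 4, 5.
Every vertex is now reached.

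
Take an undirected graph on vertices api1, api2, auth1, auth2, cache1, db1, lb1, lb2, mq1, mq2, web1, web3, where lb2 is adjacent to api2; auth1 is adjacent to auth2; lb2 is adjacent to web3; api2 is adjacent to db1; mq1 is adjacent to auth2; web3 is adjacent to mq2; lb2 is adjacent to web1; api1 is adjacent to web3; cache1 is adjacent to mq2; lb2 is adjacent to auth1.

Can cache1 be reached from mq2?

Yes

Explore from mq2.
Distance 1: reach cache1, web3.
Found cache1.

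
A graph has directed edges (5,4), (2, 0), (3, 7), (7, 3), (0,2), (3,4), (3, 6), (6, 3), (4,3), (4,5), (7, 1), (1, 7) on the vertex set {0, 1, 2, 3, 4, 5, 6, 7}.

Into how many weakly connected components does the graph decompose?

From 0: component {0, 2}.
From 1: component {1, 3, 4, 5, 6, 7}.
That's 2 components.

2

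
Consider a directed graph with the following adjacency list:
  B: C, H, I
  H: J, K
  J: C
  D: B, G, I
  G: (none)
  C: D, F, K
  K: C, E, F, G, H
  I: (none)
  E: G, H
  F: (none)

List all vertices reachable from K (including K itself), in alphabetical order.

Start at K.
Its neighbours: C, E, F, G, H.
Then their neighbours: D, J.
Then next layer: B, I.
Every vertex is now reached.

B, C, D, E, F, G, H, I, J, K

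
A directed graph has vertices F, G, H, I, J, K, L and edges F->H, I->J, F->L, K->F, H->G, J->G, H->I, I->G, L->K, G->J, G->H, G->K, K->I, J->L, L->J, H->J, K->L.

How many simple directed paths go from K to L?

K→F→H→G→J→L
K→F→H→I→G→J→L
K→F→H→I→J→L
K→F→H→J→L
K→F→L
K→I→G→H→J→L
K→I→G→J→L
K→I→J→L
K→L

9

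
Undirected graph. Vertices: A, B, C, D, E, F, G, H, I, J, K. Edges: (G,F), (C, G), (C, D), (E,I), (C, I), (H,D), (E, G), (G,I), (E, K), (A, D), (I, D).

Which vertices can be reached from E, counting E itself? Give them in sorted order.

A, C, D, E, F, G, H, I, K

Start at E.
Its neighbours: G, I, K.
Then their neighbours: C, D, F.
Then next layer: A, H.
Nothing further is reachable.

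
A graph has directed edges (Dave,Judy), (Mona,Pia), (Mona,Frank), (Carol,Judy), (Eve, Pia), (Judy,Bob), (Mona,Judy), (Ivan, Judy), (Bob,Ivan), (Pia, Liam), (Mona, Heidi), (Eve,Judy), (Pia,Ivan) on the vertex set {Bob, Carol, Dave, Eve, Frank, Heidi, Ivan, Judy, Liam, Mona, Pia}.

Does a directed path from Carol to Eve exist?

No

Explore from Carol.
Distance 1: reach Judy.
Distance 2: reach Bob.
Distance 3: reach Ivan.
The search from Carol is exhausted; no directed path reaches Eve.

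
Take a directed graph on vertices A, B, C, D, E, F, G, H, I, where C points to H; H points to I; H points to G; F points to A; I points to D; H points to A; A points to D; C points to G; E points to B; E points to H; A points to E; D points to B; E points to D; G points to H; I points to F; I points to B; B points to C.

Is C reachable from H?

Explore from H.
Distance 1: reach A, G, I.
Distance 2: reach B, D, E, F.
Distance 3: reach C.
Found C.

Yes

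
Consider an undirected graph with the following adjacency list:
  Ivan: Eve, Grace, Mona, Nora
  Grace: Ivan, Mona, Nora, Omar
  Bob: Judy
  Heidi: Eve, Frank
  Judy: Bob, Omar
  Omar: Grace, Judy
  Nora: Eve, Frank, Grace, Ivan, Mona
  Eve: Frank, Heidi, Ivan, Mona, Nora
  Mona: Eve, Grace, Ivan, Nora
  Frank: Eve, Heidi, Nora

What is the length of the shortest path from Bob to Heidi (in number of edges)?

6

Distance 0: Bob.
Distance 1: Judy.
Distance 2: Omar.
Distance 3: Grace.
Distance 4: Ivan, Mona, Nora.
Distance 5: Eve, Frank.
Distance 6: Heidi — contains Heidi.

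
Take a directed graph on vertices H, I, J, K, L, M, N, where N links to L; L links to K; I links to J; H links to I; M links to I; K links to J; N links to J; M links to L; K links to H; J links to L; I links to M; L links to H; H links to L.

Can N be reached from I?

Explore from I.
Distance 1: reach J, M.
Distance 2: reach L.
Distance 3: reach H, K.
The search from I is exhausted; no directed path reaches N.

No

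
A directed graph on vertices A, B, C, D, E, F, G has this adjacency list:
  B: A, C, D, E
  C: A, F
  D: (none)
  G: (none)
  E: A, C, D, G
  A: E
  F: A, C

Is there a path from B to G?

Explore from B.
Distance 1: reach A, C, D, E.
Distance 2: reach F, G.
Found G.

Yes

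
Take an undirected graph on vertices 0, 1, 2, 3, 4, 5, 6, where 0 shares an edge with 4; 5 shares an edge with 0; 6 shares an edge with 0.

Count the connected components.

4

From 0: component {0, 4, 5, 6}.
From 1: component {1}.
From 2: component {2}.
From 3: component {3}.
That's 4 components.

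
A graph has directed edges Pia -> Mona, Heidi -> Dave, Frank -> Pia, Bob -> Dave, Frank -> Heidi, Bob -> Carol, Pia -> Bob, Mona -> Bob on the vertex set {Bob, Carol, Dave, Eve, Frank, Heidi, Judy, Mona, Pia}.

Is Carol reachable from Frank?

Explore from Frank.
Distance 1: reach Heidi, Pia.
Distance 2: reach Bob, Dave, Mona.
Distance 3: reach Carol.
Found Carol.

Yes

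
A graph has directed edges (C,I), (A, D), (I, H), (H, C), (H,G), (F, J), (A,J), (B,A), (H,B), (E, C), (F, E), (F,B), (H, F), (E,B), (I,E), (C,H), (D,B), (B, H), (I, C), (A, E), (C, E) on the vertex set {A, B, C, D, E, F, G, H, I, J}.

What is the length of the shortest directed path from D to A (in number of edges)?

2

Distance 0: D.
Distance 1: B.
Distance 2: A, H — contains A.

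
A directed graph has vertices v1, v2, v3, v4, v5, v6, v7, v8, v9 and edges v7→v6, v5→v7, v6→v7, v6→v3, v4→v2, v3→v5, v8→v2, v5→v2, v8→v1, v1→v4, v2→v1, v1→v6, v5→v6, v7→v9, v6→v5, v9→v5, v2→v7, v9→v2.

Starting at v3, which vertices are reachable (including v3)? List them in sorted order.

v1, v2, v3, v4, v5, v6, v7, v9

Start at v3.
Its neighbours: v5.
Then their neighbours: v2, v6, v7.
Then next layer: v1, v9.
Then next layer: v4.
Nothing further is reachable.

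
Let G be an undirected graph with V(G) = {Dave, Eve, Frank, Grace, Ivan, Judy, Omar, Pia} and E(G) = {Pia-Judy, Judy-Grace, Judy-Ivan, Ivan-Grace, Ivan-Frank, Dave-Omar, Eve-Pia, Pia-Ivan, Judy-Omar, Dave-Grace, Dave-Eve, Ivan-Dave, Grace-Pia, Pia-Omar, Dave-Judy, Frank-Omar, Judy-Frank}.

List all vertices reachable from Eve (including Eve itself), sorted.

Start at Eve.
Its neighbours: Dave, Pia.
Then their neighbours: Grace, Ivan, Judy, Omar.
Then next layer: Frank.
Every vertex is now reached.

Dave, Eve, Frank, Grace, Ivan, Judy, Omar, Pia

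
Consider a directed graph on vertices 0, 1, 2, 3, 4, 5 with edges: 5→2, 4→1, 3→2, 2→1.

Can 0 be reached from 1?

No

1 has no outgoing edges, so nothing is reachable from it.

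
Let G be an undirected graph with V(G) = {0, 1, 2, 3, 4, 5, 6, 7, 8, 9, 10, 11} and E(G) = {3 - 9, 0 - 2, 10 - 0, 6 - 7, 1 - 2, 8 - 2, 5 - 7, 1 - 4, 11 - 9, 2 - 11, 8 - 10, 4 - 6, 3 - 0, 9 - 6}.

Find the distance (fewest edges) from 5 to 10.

6

Distance 0: 5.
Distance 1: 7.
Distance 2: 6.
Distance 3: 4, 9.
Distance 4: 1, 3, 11.
Distance 5: 0, 2.
Distance 6: 8, 10 — contains 10.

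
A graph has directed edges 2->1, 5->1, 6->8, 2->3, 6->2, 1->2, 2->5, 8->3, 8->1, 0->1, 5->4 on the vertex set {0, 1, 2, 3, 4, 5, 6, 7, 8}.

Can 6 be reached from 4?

4 has no outgoing edges, so nothing is reachable from it.

No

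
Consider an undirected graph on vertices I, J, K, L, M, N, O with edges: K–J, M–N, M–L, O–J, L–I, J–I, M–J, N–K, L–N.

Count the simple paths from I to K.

I–J–K
I–J–M–L–N–K
I–J–M–N–K
I–L–M–J–K
I–L–M–N–K
I–L–N–K
I–L–N–M–J–K

7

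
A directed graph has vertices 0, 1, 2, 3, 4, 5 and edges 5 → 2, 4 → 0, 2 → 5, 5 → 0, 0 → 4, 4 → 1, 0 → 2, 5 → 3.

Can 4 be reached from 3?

3 has no outgoing edges, so nothing is reachable from it.

No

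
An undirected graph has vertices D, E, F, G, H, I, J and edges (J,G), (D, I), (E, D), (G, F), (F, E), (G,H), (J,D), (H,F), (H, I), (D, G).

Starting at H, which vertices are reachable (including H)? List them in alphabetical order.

Start at H.
Its neighbours: F, G, I.
Then their neighbours: D, E, J.
Every vertex is now reached.

D, E, F, G, H, I, J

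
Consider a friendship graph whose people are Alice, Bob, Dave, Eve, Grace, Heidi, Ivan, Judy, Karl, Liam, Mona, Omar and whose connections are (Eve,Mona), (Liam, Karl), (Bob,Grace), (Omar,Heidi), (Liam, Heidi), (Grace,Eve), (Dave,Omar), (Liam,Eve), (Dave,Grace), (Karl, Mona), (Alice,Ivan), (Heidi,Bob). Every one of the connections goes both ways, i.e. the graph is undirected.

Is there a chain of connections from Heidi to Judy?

No

Explore from Heidi.
Distance 1: reach Bob, Liam, Omar.
Distance 2: reach Dave, Eve, Grace, Karl.
Distance 3: reach Mona.
The search is exhausted without reaching Judy; it lies in a different component.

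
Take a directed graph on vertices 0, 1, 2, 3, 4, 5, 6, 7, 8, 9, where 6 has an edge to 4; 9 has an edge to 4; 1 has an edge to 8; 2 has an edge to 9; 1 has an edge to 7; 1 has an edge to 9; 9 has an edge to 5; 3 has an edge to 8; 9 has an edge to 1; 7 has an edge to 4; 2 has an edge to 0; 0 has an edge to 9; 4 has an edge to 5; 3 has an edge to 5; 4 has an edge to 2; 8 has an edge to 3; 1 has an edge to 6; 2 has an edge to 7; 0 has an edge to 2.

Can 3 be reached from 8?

Explore from 8.
Distance 1: reach 3.
Found 3.

Yes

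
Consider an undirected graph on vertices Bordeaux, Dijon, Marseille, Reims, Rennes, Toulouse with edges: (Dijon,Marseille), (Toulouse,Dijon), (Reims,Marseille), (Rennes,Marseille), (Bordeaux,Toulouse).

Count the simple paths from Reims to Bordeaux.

Reims–Marseille–Dijon–Toulouse–Bordeaux

1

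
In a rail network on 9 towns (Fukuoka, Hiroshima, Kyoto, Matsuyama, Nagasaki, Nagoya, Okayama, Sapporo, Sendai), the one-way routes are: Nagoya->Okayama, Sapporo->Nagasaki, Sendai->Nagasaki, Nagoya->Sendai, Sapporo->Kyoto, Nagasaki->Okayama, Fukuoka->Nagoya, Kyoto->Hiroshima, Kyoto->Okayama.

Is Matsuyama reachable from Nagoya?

Explore from Nagoya.
Distance 1: reach Okayama, Sendai.
Distance 2: reach Nagasaki.
The search from Nagoya is exhausted; no directed path reaches Matsuyama.

No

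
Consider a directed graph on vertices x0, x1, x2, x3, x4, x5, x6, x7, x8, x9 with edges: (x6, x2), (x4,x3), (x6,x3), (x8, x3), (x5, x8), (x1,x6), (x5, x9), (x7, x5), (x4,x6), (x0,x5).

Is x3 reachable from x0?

Yes

Explore from x0.
Distance 1: reach x5.
Distance 2: reach x8, x9.
Distance 3: reach x3.
Found x3.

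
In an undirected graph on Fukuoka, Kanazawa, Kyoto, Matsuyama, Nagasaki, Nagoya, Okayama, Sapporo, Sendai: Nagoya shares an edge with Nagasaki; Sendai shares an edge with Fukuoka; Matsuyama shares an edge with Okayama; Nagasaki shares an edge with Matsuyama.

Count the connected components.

5

From Fukuoka: component {Fukuoka, Sendai}.
From Kanazawa: component {Kanazawa}.
From Kyoto: component {Kyoto}.
From Matsuyama: component {Matsuyama, Nagasaki, Nagoya, Okayama}.
From Sapporo: component {Sapporo}.
That's 5 components.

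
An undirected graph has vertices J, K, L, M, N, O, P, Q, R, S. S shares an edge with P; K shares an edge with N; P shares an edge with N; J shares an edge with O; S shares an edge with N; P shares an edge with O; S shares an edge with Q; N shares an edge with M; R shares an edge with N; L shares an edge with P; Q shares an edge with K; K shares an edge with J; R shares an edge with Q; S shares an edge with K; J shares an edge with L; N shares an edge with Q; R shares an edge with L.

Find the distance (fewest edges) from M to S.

2

Distance 0: M.
Distance 1: N.
Distance 2: K, P, Q, R, S — contains S.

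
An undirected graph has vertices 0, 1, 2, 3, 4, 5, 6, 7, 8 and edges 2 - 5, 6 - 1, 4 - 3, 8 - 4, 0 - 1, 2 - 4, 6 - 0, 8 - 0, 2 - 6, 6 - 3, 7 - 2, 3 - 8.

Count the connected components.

1

From 0: component {0, 1, 2, 3, 4, 5, 6, 7, 8}.
That's 1 component.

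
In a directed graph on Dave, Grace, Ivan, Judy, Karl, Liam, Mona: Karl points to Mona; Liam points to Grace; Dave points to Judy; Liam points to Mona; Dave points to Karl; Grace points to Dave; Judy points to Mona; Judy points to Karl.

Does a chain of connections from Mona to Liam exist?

Mona has no outgoing edges, so nothing is reachable from it.

No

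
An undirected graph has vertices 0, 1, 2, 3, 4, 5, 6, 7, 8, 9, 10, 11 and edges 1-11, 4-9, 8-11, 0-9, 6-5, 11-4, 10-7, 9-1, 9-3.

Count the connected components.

4

From 0: component {0, 1, 3, 4, 8, 9, 11}.
From 2: component {2}.
From 5: component {5, 6}.
From 7: component {7, 10}.
That's 4 components.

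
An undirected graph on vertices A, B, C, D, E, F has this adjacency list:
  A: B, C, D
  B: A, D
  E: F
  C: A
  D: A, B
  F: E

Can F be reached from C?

Explore from C.
Distance 1: reach A.
Distance 2: reach B, D.
The search is exhausted without reaching F; it lies in a different component.

No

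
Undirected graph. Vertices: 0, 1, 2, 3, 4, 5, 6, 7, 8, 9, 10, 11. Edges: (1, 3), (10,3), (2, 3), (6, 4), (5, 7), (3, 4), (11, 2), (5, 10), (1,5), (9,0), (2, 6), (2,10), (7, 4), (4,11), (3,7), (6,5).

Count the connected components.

3

From 0: component {0, 9}.
From 1: component {1, 2, 3, 4, 5, 6, 7, 10, 11}.
From 8: component {8}.
That's 3 components.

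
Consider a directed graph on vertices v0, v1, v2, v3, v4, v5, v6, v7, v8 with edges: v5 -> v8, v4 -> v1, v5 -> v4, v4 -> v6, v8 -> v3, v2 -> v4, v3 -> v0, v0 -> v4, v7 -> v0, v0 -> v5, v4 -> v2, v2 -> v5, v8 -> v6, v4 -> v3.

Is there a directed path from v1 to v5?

v1 has no outgoing edges, so nothing is reachable from it.

No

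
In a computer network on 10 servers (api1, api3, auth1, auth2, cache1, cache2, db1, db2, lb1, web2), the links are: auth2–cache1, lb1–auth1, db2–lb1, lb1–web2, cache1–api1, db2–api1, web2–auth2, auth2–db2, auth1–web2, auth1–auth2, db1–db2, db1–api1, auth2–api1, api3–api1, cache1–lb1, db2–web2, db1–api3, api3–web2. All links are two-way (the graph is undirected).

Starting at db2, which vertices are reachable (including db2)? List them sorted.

api1, api3, auth1, auth2, cache1, db1, db2, lb1, web2

Start at db2.
Its neighbours: api1, auth2, db1, lb1, web2.
Then their neighbours: api3, auth1, cache1.
Nothing further is reachable.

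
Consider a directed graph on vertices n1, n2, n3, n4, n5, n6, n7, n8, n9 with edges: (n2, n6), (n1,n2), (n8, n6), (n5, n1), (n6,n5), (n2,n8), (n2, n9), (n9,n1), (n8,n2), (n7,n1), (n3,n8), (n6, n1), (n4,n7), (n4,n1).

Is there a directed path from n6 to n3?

Explore from n6.
Distance 1: reach n1, n5.
Distance 2: reach n2.
Distance 3: reach n8, n9.
The search from n6 is exhausted; no directed path reaches n3.

No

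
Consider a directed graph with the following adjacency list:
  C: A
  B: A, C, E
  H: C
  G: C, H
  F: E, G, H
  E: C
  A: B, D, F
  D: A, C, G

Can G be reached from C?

Explore from C.
Distance 1: reach A.
Distance 2: reach B, D, F.
Distance 3: reach E, G, H.
Found G.

Yes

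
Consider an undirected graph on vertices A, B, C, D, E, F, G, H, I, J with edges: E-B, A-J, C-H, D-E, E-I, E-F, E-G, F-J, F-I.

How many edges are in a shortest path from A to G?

Distance 0: A.
Distance 1: J.
Distance 2: F.
Distance 3: E, I.
Distance 4: B, D, G — contains G.

4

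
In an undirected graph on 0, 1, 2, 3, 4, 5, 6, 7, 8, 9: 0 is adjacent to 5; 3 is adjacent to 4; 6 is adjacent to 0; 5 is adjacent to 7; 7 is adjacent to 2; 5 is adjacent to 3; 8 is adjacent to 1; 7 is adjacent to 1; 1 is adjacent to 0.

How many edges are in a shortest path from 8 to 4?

5

Distance 0: 8.
Distance 1: 1.
Distance 2: 0, 7.
Distance 3: 2, 5, 6.
Distance 4: 3.
Distance 5: 4 — contains 4.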